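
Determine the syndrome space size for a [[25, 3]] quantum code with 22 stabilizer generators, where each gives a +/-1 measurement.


Each stabilizer generator gives a binary (+1 or -1) measurement outcome.
With 22 independent generators:
Total syndromes = 2^22
= 4194304

4194304


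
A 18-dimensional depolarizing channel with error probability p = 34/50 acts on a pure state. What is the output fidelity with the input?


F = (1-p) + p/d
= (1 - 0.6800) + 0.6800/18
= 0.3200 + 0.0378
= 0.3578

0.3578


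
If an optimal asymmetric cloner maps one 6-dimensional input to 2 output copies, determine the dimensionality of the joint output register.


Output space = H^(tensor 2) where dim(H) = 6
dim = 6^2
= 36

36


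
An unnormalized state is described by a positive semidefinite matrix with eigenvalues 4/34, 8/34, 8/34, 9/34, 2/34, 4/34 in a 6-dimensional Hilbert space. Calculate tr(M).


tr(M) = sum of eigenvalues
= 4/34 + 8/34 + 8/34 + 9/34 + 2/34 + 4/34
= 35/34
= 1.0294

1.0294


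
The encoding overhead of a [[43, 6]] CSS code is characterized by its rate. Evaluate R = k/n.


Code rate R = k/n
= 6/43
= 0.1395

0.1395


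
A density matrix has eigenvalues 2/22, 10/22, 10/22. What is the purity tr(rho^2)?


tr(rho^2) = sum of eigenvalues squared
= (2/22)^2 + (10/22)^2 + (10/22)^2
= (4 + 100 + 100) / 484
= 204/484
= 0.4215

0.4215


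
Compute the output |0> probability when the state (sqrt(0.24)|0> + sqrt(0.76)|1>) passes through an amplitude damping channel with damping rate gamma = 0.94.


For amplitude damping with parameter gamma on state sqrt(a)|0> + sqrt(b)|1>:
alpha^2 = 0.24, beta^2 = 0.76
P(|0>) = alpha^2 + gamma * beta^2
= 0.24 + 0.94 * 0.76
= 0.24 + 0.7144
= 0.9544

0.9544


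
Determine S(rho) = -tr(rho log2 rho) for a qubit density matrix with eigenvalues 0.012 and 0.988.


S = -p*log2(p) - (1-p)*log2(1-p)
p = 0.0120, 1-p = 0.9880
= -0.0120 * log2(0.0120) - 0.9880 * log2(0.9880)
= -(-0.0766) - (-0.0172)
= 0.0938

0.0938


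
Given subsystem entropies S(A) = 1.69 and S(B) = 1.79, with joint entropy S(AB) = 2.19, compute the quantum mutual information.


I(A:B) = S(A) + S(B) - S(AB)
= 1.69 + 1.79 - 2.19
= 1.2900

1.2900


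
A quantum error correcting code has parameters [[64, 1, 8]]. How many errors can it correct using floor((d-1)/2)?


Code parameters: [[64, 1, 8]], distance d = 8.
Number of correctable errors = floor((d-1)/2)
= floor((8 - 1)/2)
= floor(7/2)
= 3

3


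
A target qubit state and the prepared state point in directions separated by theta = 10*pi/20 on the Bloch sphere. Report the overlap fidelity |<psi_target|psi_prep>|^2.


For states separated by angle theta on Bloch sphere:
F = cos^2(theta/2)
theta = 10*pi/20 = 1.5708
theta/2 = 0.7854
cos(theta/2) = 0.7071
F = 0.5000

0.5000


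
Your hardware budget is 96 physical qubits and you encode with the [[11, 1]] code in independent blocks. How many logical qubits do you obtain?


Each code block uses 11 physical qubits for 1 logical qubit(s).
Number of complete blocks = floor(96 / 11) = 8
Logical qubits = 8 * 1
= 8

8


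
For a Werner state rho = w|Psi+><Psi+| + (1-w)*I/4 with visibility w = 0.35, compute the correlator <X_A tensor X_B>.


|Psi+> = (|01> + |10>)/sqrt(2)
For the pure Bell state, <X_A X_B> = +1 (Bell-state Pauli correlator).
The maximally-mixed part I/4 has tr(I/4 * P tensor P) = 0 for any traceless Pauli P.
So <X_A X_B>_rho = w * (+1) + (1 - w) * 0
= 0.35 * (+1)
= 0.3500

0.3500


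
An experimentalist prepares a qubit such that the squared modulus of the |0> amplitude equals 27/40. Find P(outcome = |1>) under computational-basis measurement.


|alpha|^2 = 27/40 = 0.6750
|beta|^2 = 1 - 27/40 = 13/40 = 0.3250
P(|1>) = |beta|^2 = 0.3250

0.3250


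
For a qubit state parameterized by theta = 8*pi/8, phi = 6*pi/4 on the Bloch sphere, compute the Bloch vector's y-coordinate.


theta = 3.1416, phi = 4.7124
r_y = sin(theta)*sin(phi) = 0.0000 * -1.0000
r_y = 0.0000

0.0000


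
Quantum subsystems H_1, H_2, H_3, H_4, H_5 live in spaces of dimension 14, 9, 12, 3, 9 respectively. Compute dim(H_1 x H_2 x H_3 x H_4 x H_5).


dim(H_1 x H_2 x H_3 x H_4 x H_5) = 14 * 9 * 12 * 3 * 9
= 126 * 12 * 3 * 9
= 1512 * 3 * 9
= 4536 * 9
= 40824

40824


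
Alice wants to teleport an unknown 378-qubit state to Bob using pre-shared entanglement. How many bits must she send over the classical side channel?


Quantum teleportation requires 2 classical bits per qubit teleported.
378 qubit(s) -> 2 * 378 = 756 classical bits

756


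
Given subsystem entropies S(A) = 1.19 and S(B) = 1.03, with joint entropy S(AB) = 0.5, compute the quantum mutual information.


I(A:B) = S(A) + S(B) - S(AB)
= 1.19 + 1.03 - 0.5
= 1.7200

1.7200


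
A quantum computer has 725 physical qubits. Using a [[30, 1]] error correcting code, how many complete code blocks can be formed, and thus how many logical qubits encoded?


Each code block uses 30 physical qubits for 1 logical qubit(s).
Number of complete blocks = floor(725 / 30) = 24
Logical qubits = 24 * 1
= 24

24


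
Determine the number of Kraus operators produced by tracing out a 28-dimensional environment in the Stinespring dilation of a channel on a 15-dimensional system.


Tracing out the environment in an orthonormal basis {|i>_E} gives Kraus operators K_i = <i|_E U |0>_E.
Number of Kraus operators = dim(H_env) = d_env
= 28

28


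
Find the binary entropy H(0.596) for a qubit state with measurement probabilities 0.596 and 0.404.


S = -p*log2(p) - (1-p)*log2(1-p)
p = 0.5960, 1-p = 0.4040
= -0.5960 * log2(0.5960) - 0.4040 * log2(0.4040)
= -(-0.4450) - (-0.5283)
= 0.9732

0.9732


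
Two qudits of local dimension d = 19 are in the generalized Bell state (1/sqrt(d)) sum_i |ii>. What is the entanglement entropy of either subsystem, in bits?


For a maximally entangled state in d x d:
S = log2(d) = log2(19)
= 4.2479

4.2479


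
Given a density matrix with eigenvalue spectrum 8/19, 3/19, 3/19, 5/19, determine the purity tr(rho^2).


tr(rho^2) = sum of eigenvalues squared
= (8/19)^2 + (3/19)^2 + (3/19)^2 + (5/19)^2
= (64 + 9 + 9 + 25) / 361
= 107/361
= 0.2964

0.2964


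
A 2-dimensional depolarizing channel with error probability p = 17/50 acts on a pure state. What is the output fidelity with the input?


F = (1-p) + p/d
= (1 - 0.3400) + 0.3400/2
= 0.6600 + 0.1700
= 0.8300

0.8300


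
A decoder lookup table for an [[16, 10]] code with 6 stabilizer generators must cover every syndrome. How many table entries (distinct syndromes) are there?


Each stabilizer generator gives a binary (+1 or -1) measurement outcome.
With 6 independent generators:
Total syndromes = 2^6
= 64

64


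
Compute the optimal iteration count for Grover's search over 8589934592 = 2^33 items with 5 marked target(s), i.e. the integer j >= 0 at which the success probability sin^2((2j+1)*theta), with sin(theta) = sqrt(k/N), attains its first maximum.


After j Grover iterations the success probability is P(j) = sin^2((2j+1)*theta), where sin(theta) = sqrt(k/N).
N = 2^33 = 8589934592, k = 5
sin(theta) = sqrt(k/N) = 2.412626389e-05
theta = arcsin(sqrt(k/N)) = 2.412626389e-05 rad
P(j) reaches its first maximum when (2j+1)*theta is as close as possible to pi/2, i.e. j = round(pi/(4*theta) - 1/2).
pi/(4*theta) - 1/2 = 32553.1588
(For comparison, the common estimate pi/4 * sqrt(N/k) = 32553.6588; the exact maximiser is used here.)
Optimal iterations = 32553

32553


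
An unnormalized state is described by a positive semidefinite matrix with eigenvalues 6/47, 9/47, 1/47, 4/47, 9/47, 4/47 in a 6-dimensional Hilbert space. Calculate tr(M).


tr(M) = sum of eigenvalues
= 6/47 + 9/47 + 1/47 + 4/47 + 9/47 + 4/47
= 33/47
= 0.7021

0.7021


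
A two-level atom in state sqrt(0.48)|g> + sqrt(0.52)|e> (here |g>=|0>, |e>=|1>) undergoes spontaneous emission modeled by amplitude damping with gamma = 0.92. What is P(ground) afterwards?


For amplitude damping with parameter gamma on state sqrt(a)|0> + sqrt(b)|1>:
alpha^2 = 0.48, beta^2 = 0.52
P(|0>) = alpha^2 + gamma * beta^2
= 0.48 + 0.92 * 0.52
= 0.48 + 0.4784
= 0.9584

0.9584


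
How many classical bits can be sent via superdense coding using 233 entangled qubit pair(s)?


Superdense coding allows 2 classical bits per shared entangled pair.
233 pair(s) -> 2 * 233 = 466 classical bits

466


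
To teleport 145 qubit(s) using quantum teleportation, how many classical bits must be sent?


Quantum teleportation requires 2 classical bits per qubit teleported.
145 qubit(s) -> 2 * 145 = 290 classical bits

290


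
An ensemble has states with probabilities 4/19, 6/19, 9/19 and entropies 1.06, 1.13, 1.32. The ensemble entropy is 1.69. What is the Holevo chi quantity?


chi = S(rho) - sum_i p_i * S(rho_i)
Weighted entropy = 4/19 * 1.06 + 6/19 * 1.13 + 9/19 * 1.32
= 1.2053
chi = 1.69 - 1.2053
= 0.4847

0.4847


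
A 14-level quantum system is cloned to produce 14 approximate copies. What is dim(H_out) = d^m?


Output space = H^(tensor 14) where dim(H) = 14
dim = 14^14
= 196 (after 2 factors)
= 2744 (after 3 factors)
= 38416 (after 4 factors)
= 537824 (after 5 factors)
= 7529536 (after 6 factors)
= 105413504 (after 7 factors)
= 1475789056 (after 8 factors)
= 20661046784 (after 9 factors)
= 289254654976 (after 10 factors)
= 4049565169664 (after 11 factors)
= 56693912375296 (after 12 factors)
= 793714773254144 (after 13 factors)
= 11112006825558016 (after 14 factors)
= 11112006825558016

11112006825558016


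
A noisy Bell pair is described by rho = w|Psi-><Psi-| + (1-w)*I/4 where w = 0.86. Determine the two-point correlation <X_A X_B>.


|Psi-> = (|01> - |10>)/sqrt(2)
For the pure Bell state, <X_A X_B> = -1 (Bell-state Pauli correlator).
The maximally-mixed part I/4 has tr(I/4 * P tensor P) = 0 for any traceless Pauli P.
So <X_A X_B>_rho = w * (-1) + (1 - w) * 0
= 0.86 * (-1)
= -0.8600

-0.8600


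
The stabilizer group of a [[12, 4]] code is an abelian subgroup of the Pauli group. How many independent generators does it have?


For an [[n,k]] stabilizer code:
Number of stabilizer generators = n - k
= 12 - 4
= 8

8


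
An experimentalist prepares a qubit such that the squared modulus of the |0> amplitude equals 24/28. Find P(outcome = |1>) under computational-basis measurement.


|alpha|^2 = 24/28 = 0.8571
|beta|^2 = 1 - 24/28 = 4/28 = 0.1429
P(|1>) = |beta|^2 = 0.1429

0.1429


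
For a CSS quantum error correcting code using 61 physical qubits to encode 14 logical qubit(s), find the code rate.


Code rate R = k/n
= 14/61
= 0.2295

0.2295


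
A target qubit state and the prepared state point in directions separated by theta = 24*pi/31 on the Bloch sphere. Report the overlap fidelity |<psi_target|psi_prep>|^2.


For states separated by angle theta on Bloch sphere:
F = cos^2(theta/2)
theta = 24*pi/31 = 2.4322
theta/2 = 1.2161
cos(theta/2) = 0.3473
F = 0.1206

0.1206


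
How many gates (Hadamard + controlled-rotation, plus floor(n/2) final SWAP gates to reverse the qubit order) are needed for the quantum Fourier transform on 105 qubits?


Hadamard gates: 105
Controlled rotations: n*(n-1)/2 = 105*104/2 = 5460
SWAP gates: floor(n/2) = floor(105/2) = 52
Total = 105 + 5460 + 52
= 5617

5617


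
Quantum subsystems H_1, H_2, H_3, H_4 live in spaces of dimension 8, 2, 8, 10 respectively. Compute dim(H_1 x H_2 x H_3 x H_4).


dim(H_1 x H_2 x H_3 x H_4) = 8 * 2 * 8 * 10
= 16 * 8 * 10
= 128 * 10
= 1280

1280


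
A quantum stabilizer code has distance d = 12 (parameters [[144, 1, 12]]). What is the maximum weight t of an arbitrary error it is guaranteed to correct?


Code parameters: [[144, 1, 12]], distance d = 12.
Number of correctable errors = floor((d-1)/2)
= floor((12 - 1)/2)
= floor(11/2)
= 5

5


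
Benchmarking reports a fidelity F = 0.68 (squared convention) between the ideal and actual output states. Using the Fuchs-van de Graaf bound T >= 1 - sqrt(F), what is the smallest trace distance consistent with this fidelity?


Fuchs-van de Graaf (squared-fidelity convention): 1 - sqrt(F) <= T <= sqrt(1 - F).
Lower bound: T >= 1 - sqrt(F)
sqrt(F) = sqrt(0.68) = 0.8246
T >= 1 - 0.8246
T >= 0.1754

0.1754


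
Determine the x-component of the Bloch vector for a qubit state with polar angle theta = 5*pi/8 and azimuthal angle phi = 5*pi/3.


theta = 1.9635, phi = 5.2360
r_x = sin(theta)*cos(phi) = 0.9239 * 0.5000
r_x = 0.4619

0.4619


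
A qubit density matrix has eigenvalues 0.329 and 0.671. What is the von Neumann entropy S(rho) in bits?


S = -p*log2(p) - (1-p)*log2(1-p)
p = 0.3290, 1-p = 0.6710
= -0.3290 * log2(0.3290) - 0.6710 * log2(0.6710)
= -(-0.5277) - (-0.3862)
= 0.9139

0.9139


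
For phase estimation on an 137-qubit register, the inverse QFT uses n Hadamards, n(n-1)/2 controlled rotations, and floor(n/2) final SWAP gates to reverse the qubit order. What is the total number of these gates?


Hadamard gates: 137
Controlled rotations: n*(n-1)/2 = 137*136/2 = 9316
SWAP gates: floor(n/2) = floor(137/2) = 68
Total = 137 + 9316 + 68
= 9521

9521


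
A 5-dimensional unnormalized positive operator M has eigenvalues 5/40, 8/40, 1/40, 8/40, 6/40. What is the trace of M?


tr(M) = sum of eigenvalues
= 5/40 + 8/40 + 1/40 + 8/40 + 6/40
= 28/40
= 0.7000

0.7000


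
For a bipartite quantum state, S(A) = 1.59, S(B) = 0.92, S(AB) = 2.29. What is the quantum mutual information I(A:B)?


I(A:B) = S(A) + S(B) - S(AB)
= 1.59 + 0.92 - 2.29
= 0.2200

0.2200


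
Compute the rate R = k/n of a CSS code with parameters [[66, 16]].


Code rate R = k/n
= 16/66
= 0.2424

0.2424


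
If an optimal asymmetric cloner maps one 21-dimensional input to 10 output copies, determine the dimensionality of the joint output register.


Output space = H^(tensor 10) where dim(H) = 21
dim = 21^10
= 441 (after 2 factors)
= 9261 (after 3 factors)
= 194481 (after 4 factors)
= 4084101 (after 5 factors)
= 85766121 (after 6 factors)
= 1801088541 (after 7 factors)
= 37822859361 (after 8 factors)
= 794280046581 (after 9 factors)
= 16679880978201 (after 10 factors)
= 16679880978201

16679880978201


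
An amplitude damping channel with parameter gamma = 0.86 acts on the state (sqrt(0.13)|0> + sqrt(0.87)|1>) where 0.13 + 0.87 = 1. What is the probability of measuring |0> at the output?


For amplitude damping with parameter gamma on state sqrt(a)|0> + sqrt(b)|1>:
alpha^2 = 0.13, beta^2 = 0.87
P(|0>) = alpha^2 + gamma * beta^2
= 0.13 + 0.86 * 0.87
= 0.13 + 0.7482
= 0.8782

0.8782


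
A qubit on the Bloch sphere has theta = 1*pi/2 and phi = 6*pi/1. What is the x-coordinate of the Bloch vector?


theta = 1.5708, phi = 18.8496
r_x = sin(theta)*cos(phi) = 1.0000 * 1.0000
r_x = 1.0000

1.0000


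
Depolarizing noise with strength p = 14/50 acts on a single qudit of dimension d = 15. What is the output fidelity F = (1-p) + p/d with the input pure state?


F = (1-p) + p/d
= (1 - 0.2800) + 0.2800/15
= 0.7200 + 0.0187
= 0.7387

0.7387


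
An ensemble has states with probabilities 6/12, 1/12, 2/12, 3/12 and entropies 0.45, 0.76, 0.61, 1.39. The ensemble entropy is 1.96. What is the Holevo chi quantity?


chi = S(rho) - sum_i p_i * S(rho_i)
Weighted entropy = 6/12 * 0.45 + 1/12 * 0.76 + 2/12 * 0.61 + 3/12 * 1.39
= 0.7375
chi = 1.96 - 0.7375
= 1.2225

1.2225


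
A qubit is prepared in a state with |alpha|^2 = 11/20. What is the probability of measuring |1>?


|alpha|^2 = 11/20 = 0.5500
|beta|^2 = 1 - 11/20 = 9/20 = 0.4500
P(|1>) = |beta|^2 = 0.4500

0.4500


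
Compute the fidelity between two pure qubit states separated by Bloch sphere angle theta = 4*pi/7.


For states separated by angle theta on Bloch sphere:
F = cos^2(theta/2)
theta = 4*pi/7 = 1.7952
theta/2 = 0.8976
cos(theta/2) = 0.6235
F = 0.3887

0.3887


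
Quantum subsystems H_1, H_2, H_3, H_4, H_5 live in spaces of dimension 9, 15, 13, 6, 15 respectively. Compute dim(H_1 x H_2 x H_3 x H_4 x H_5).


dim(H_1 x H_2 x H_3 x H_4 x H_5) = 9 * 15 * 13 * 6 * 15
= 135 * 13 * 6 * 15
= 1755 * 6 * 15
= 10530 * 15
= 157950

157950


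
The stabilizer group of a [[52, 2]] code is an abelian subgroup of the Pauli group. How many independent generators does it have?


For an [[n,k]] stabilizer code:
Number of stabilizer generators = n - k
= 52 - 2
= 50

50


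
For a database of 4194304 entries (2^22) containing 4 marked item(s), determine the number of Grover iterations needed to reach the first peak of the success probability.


After j Grover iterations the success probability is P(j) = sin^2((2j+1)*theta), where sin(theta) = sqrt(k/N).
N = 2^22 = 4194304, k = 4
sin(theta) = sqrt(k/N) = 0.0009765625
theta = arcsin(sqrt(k/N)) = 0.0009765626552 rad
P(j) reaches its first maximum when (2j+1)*theta is as close as possible to pi/2, i.e. j = round(pi/(4*theta) - 1/2).
pi/(4*theta) - 1/2 = 803.7476
(For comparison, the common estimate pi/4 * sqrt(N/k) = 804.2477; the exact maximiser is used here.)
Optimal iterations = 804

804


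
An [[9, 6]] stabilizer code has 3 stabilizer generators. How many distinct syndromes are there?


Each stabilizer generator gives a binary (+1 or -1) measurement outcome.
With 3 independent generators:
Total syndromes = 2^3
= 8

8


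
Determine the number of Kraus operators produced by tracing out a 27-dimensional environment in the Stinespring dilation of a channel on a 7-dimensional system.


Tracing out the environment in an orthonormal basis {|i>_E} gives Kraus operators K_i = <i|_E U |0>_E.
Number of Kraus operators = dim(H_env) = d_env
= 27

27


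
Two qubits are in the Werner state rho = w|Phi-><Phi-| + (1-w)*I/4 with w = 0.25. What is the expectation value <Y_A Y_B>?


|Phi-> = (|00> - |11>)/sqrt(2)
For the pure Bell state, <Y_A Y_B> = +1 (Bell-state Pauli correlator).
The maximally-mixed part I/4 has tr(I/4 * P tensor P) = 0 for any traceless Pauli P.
So <Y_A Y_B>_rho = w * (+1) + (1 - w) * 0
= 0.25 * (+1)
= 0.2500

0.2500


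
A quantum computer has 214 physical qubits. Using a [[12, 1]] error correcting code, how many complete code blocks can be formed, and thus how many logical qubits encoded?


Each code block uses 12 physical qubits for 1 logical qubit(s).
Number of complete blocks = floor(214 / 12) = 17
Logical qubits = 17 * 1
= 17

17


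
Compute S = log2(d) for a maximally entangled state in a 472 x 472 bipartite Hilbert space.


For a maximally entangled state in d x d:
S = log2(d) = log2(472)
= 8.8826

8.8826


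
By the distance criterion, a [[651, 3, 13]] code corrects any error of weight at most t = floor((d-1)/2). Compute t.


Code parameters: [[651, 3, 13]], distance d = 13.
Number of correctable errors = floor((d-1)/2)
= floor((13 - 1)/2)
= floor(12/2)
= 6

6


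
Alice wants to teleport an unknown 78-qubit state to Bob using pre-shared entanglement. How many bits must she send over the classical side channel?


Quantum teleportation requires 2 classical bits per qubit teleported.
78 qubit(s) -> 2 * 78 = 156 classical bits

156


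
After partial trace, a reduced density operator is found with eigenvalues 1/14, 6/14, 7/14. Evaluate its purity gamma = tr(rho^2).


tr(rho^2) = sum of eigenvalues squared
= (1/14)^2 + (6/14)^2 + (7/14)^2
= (1 + 36 + 49) / 196
= 86/196
= 0.4388

0.4388


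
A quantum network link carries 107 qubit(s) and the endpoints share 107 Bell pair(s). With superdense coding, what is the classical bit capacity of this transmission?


Superdense coding allows 2 classical bits per shared entangled pair.
107 pair(s) -> 2 * 107 = 214 classical bits

214


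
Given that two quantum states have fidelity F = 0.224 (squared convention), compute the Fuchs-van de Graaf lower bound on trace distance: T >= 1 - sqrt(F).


Fuchs-van de Graaf (squared-fidelity convention): 1 - sqrt(F) <= T <= sqrt(1 - F).
Lower bound: T >= 1 - sqrt(F)
sqrt(F) = sqrt(0.224) = 0.4733
T >= 1 - 0.4733
T >= 0.5267

0.5267


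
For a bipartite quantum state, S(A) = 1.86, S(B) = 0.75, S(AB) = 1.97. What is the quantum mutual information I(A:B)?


I(A:B) = S(A) + S(B) - S(AB)
= 1.86 + 0.75 - 1.97
= 0.6400

0.6400


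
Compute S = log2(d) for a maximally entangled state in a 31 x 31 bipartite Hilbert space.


For a maximally entangled state in d x d:
S = log2(d) = log2(31)
= 4.9542

4.9542


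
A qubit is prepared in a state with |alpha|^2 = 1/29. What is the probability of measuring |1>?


|alpha|^2 = 1/29 = 0.0345
|beta|^2 = 1 - 1/29 = 28/29 = 0.9655
P(|1>) = |beta|^2 = 0.9655

0.9655


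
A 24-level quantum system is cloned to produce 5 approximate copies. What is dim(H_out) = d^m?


Output space = H^(tensor 5) where dim(H) = 24
dim = 24^5
= 576 (after 2 factors)
= 13824 (after 3 factors)
= 331776 (after 4 factors)
= 7962624 (after 5 factors)
= 7962624

7962624


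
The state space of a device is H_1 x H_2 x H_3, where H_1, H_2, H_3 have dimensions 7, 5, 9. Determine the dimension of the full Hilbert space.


dim(H_1 x H_2 x H_3) = 7 * 5 * 9
= 35 * 9
= 315

315


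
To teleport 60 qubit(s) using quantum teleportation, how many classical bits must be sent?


Quantum teleportation requires 2 classical bits per qubit teleported.
60 qubit(s) -> 2 * 60 = 120 classical bits

120


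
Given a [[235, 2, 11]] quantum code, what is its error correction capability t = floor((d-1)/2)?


Code parameters: [[235, 2, 11]], distance d = 11.
Number of correctable errors = floor((d-1)/2)
= floor((11 - 1)/2)
= floor(10/2)
= 5

5


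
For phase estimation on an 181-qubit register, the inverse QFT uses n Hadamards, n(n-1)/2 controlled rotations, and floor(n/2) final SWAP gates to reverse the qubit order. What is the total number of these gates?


Hadamard gates: 181
Controlled rotations: n*(n-1)/2 = 181*180/2 = 16290
SWAP gates: floor(n/2) = floor(181/2) = 90
Total = 181 + 16290 + 90
= 16561

16561


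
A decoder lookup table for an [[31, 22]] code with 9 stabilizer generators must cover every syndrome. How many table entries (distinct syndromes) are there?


Each stabilizer generator gives a binary (+1 or -1) measurement outcome.
With 9 independent generators:
Total syndromes = 2^9
= 512

512


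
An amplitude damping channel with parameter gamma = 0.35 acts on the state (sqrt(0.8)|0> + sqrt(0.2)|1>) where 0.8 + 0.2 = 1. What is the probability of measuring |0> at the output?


For amplitude damping with parameter gamma on state sqrt(a)|0> + sqrt(b)|1>:
alpha^2 = 0.8, beta^2 = 0.2
P(|0>) = alpha^2 + gamma * beta^2
= 0.8 + 0.35 * 0.2
= 0.8 + 0.0700
= 0.8700

0.8700


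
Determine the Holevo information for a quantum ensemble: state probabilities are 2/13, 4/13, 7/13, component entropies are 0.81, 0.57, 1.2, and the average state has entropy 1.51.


chi = S(rho) - sum_i p_i * S(rho_i)
Weighted entropy = 2/13 * 0.81 + 4/13 * 0.57 + 7/13 * 1.2
= 0.9462
chi = 1.51 - 0.9462
= 0.5638

0.5638


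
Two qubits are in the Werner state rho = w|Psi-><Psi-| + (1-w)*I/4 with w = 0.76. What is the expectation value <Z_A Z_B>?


|Psi-> = (|01> - |10>)/sqrt(2)
For the pure Bell state, <Z_A Z_B> = -1 (Bell-state Pauli correlator).
The maximally-mixed part I/4 has tr(I/4 * P tensor P) = 0 for any traceless Pauli P.
So <Z_A Z_B>_rho = w * (-1) + (1 - w) * 0
= 0.76 * (-1)
= -0.7600

-0.7600


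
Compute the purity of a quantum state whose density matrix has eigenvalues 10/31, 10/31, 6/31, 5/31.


tr(rho^2) = sum of eigenvalues squared
= (10/31)^2 + (10/31)^2 + (6/31)^2 + (5/31)^2
= (100 + 100 + 36 + 25) / 961
= 261/961
= 0.2716

0.2716


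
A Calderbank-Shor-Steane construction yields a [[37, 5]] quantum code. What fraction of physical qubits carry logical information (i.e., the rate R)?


Code rate R = k/n
= 5/37
= 0.1351

0.1351


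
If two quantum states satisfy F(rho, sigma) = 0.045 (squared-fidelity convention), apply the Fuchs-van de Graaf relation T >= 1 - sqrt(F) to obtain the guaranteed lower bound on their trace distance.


Fuchs-van de Graaf (squared-fidelity convention): 1 - sqrt(F) <= T <= sqrt(1 - F).
Lower bound: T >= 1 - sqrt(F)
sqrt(F) = sqrt(0.045) = 0.2121
T >= 1 - 0.2121
T >= 0.7879

0.7879


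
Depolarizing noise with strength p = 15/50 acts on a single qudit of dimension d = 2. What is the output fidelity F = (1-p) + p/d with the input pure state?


F = (1-p) + p/d
= (1 - 0.3000) + 0.3000/2
= 0.7000 + 0.1500
= 0.8500

0.8500


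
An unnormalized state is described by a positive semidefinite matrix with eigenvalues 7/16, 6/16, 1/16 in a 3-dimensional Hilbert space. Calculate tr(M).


tr(M) = sum of eigenvalues
= 7/16 + 6/16 + 1/16
= 14/16
= 0.8750

0.8750


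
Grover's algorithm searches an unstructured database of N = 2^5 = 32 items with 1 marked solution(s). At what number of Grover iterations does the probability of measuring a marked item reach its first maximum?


After j Grover iterations the success probability is P(j) = sin^2((2j+1)*theta), where sin(theta) = sqrt(k/N).
N = 2^5 = 32, k = 1
sin(theta) = sqrt(k/N) = 0.1767766953
theta = arcsin(sqrt(k/N)) = 0.1777106008 rad
P(j) reaches its first maximum when (2j+1)*theta is as close as possible to pi/2, i.e. j = round(pi/(4*theta) - 1/2).
pi/(4*theta) - 1/2 = 3.9195
(For comparison, the common estimate pi/4 * sqrt(N/k) = 4.4429; the exact maximiser is used here.)
Optimal iterations = 4

4


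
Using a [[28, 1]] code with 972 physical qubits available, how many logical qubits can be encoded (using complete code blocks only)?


Each code block uses 28 physical qubits for 1 logical qubit(s).
Number of complete blocks = floor(972 / 28) = 34
Logical qubits = 34 * 1
= 34

34


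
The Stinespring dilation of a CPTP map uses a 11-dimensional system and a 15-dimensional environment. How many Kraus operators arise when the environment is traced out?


Tracing out the environment in an orthonormal basis {|i>_E} gives Kraus operators K_i = <i|_E U |0>_E.
Number of Kraus operators = dim(H_env) = d_env
= 15

15


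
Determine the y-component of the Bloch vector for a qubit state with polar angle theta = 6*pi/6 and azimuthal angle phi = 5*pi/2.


theta = 3.1416, phi = 7.8540
r_y = sin(theta)*sin(phi) = 0.0000 * 1.0000
r_y = 0.0000

0.0000


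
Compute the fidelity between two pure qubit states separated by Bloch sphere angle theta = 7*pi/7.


For states separated by angle theta on Bloch sphere:
F = cos^2(theta/2)
theta = 7*pi/7 = 3.1416
theta/2 = 1.5708
cos(theta/2) = 0.0000
F = 0.0000

0.0000


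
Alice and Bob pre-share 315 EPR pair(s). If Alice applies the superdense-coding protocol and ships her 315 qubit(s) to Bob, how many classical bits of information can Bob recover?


Superdense coding allows 2 classical bits per shared entangled pair.
315 pair(s) -> 2 * 315 = 630 classical bits

630


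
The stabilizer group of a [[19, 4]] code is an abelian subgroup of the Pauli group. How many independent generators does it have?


For an [[n,k]] stabilizer code:
Number of stabilizer generators = n - k
= 19 - 4
= 15

15


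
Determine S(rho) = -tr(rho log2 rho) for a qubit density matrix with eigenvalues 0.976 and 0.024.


S = -p*log2(p) - (1-p)*log2(1-p)
p = 0.9760, 1-p = 0.0240
= -0.9760 * log2(0.9760) - 0.0240 * log2(0.0240)
= -(-0.0342) - (-0.1291)
= 0.1633

0.1633


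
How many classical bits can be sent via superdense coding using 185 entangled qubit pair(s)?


Superdense coding allows 2 classical bits per shared entangled pair.
185 pair(s) -> 2 * 185 = 370 classical bits

370


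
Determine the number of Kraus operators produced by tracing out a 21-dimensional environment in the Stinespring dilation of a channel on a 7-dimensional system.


Tracing out the environment in an orthonormal basis {|i>_E} gives Kraus operators K_i = <i|_E U |0>_E.
Number of Kraus operators = dim(H_env) = d_env
= 21

21


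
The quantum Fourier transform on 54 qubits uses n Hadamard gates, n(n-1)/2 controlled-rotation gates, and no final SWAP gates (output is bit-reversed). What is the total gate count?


Hadamard gates: 54
Controlled rotations: n*(n-1)/2 = 54*53/2 = 1431
SWAP gates: 0 (omitted)
Total = 54 + 1431
= 1485

1485


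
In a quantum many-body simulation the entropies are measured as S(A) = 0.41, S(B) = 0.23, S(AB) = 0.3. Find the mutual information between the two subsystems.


I(A:B) = S(A) + S(B) - S(AB)
= 0.41 + 0.23 - 0.3
= 0.3400

0.3400


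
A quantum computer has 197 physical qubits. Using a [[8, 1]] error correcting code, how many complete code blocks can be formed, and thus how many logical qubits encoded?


Each code block uses 8 physical qubits for 1 logical qubit(s).
Number of complete blocks = floor(197 / 8) = 24
Logical qubits = 24 * 1
= 24

24


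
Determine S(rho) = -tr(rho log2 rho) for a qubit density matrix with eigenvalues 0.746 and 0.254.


S = -p*log2(p) - (1-p)*log2(1-p)
p = 0.7460, 1-p = 0.2540
= -0.7460 * log2(0.7460) - 0.2540 * log2(0.2540)
= -(-0.3154) - (-0.5022)
= 0.8176

0.8176


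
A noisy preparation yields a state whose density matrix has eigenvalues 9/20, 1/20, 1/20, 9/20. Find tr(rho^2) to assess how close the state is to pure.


tr(rho^2) = sum of eigenvalues squared
= (9/20)^2 + (1/20)^2 + (1/20)^2 + (9/20)^2
= (81 + 1 + 1 + 81) / 400
= 164/400
= 0.4100

0.4100


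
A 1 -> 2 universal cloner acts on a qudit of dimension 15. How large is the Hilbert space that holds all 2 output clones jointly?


Output space = H^(tensor 2) where dim(H) = 15
dim = 15^2
= 225

225


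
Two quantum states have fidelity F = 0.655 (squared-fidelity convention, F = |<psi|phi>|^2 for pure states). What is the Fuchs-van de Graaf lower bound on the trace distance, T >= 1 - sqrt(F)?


Fuchs-van de Graaf (squared-fidelity convention): 1 - sqrt(F) <= T <= sqrt(1 - F).
Lower bound: T >= 1 - sqrt(F)
sqrt(F) = sqrt(0.655) = 0.8093
T >= 1 - 0.8093
T >= 0.1907

0.1907


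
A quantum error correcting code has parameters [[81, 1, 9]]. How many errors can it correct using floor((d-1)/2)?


Code parameters: [[81, 1, 9]], distance d = 9.
Number of correctable errors = floor((d-1)/2)
= floor((9 - 1)/2)
= floor(8/2)
= 4

4


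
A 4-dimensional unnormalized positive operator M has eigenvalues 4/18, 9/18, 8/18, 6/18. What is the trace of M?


tr(M) = sum of eigenvalues
= 4/18 + 9/18 + 8/18 + 6/18
= 27/18
= 1.5000

1.5000


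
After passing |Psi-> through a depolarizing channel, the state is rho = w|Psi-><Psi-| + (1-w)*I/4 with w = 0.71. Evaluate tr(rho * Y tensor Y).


|Psi-> = (|01> - |10>)/sqrt(2)
For the pure Bell state, <Y_A Y_B> = -1 (Bell-state Pauli correlator).
The maximally-mixed part I/4 has tr(I/4 * P tensor P) = 0 for any traceless Pauli P.
So <Y_A Y_B>_rho = w * (-1) + (1 - w) * 0
= 0.71 * (-1)
= -0.7100

-0.7100


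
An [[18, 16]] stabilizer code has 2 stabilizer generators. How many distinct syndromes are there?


Each stabilizer generator gives a binary (+1 or -1) measurement outcome.
With 2 independent generators:
Total syndromes = 2^2
= 4

4


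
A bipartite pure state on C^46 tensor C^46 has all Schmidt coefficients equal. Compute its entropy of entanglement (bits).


For a maximally entangled state in d x d:
S = log2(d) = log2(46)
= 5.5236

5.5236


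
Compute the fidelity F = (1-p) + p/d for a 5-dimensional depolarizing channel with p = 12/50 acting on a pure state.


F = (1-p) + p/d
= (1 - 0.2400) + 0.2400/5
= 0.7600 + 0.0480
= 0.8080

0.8080


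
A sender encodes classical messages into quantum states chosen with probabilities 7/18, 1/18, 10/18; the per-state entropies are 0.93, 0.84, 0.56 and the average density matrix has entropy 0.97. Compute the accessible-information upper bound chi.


chi = S(rho) - sum_i p_i * S(rho_i)
Weighted entropy = 7/18 * 0.93 + 1/18 * 0.84 + 10/18 * 0.56
= 0.7194
chi = 0.97 - 0.7194
= 0.2506

0.2506


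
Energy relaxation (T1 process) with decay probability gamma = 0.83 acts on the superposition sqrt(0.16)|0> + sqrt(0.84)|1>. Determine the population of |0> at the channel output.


For amplitude damping with parameter gamma on state sqrt(a)|0> + sqrt(b)|1>:
alpha^2 = 0.16, beta^2 = 0.84
P(|0>) = alpha^2 + gamma * beta^2
= 0.16 + 0.83 * 0.84
= 0.16 + 0.6972
= 0.8572

0.8572


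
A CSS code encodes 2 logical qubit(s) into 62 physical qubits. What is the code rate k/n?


Code rate R = k/n
= 2/62
= 0.0323

0.0323


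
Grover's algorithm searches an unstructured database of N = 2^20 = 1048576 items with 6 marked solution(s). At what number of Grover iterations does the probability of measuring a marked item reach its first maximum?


After j Grover iterations the success probability is P(j) = sin^2((2j+1)*theta), where sin(theta) = sqrt(k/N).
N = 2^20 = 1048576, k = 6
sin(theta) = sqrt(k/N) = 0.002392079827
theta = arcsin(sqrt(k/N)) = 0.002392082108 rad
P(j) reaches its first maximum when (2j+1)*theta is as close as possible to pi/2, i.e. j = round(pi/(4*theta) - 1/2).
pi/(4*theta) - 1/2 = 327.8324
(For comparison, the common estimate pi/4 * sqrt(N/k) = 328.3328; the exact maximiser is used here.)
Optimal iterations = 328

328


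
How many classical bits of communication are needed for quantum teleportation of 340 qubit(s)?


Quantum teleportation requires 2 classical bits per qubit teleported.
340 qubit(s) -> 2 * 340 = 680 classical bits

680


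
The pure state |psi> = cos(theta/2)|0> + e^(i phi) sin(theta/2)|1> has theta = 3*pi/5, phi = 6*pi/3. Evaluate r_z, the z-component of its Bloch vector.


theta = 1.8850, phi = 6.2832
r_z = cos(theta) = -0.3090

-0.3090


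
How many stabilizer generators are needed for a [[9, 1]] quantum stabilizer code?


For an [[n,k]] stabilizer code:
Number of stabilizer generators = n - k
= 9 - 1
= 8

8


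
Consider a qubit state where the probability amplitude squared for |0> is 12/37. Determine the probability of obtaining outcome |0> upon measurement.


|alpha|^2 = 12/37 = 0.3243
|beta|^2 = 1 - 12/37 = 25/37 = 0.6757
P(|0>) = |alpha|^2 = 0.3243

0.3243


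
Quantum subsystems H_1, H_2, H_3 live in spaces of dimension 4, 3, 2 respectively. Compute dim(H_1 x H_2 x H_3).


dim(H_1 x H_2 x H_3) = 4 * 3 * 2
= 12 * 2
= 24

24


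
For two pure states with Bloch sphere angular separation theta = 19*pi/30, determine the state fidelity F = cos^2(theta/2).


For states separated by angle theta on Bloch sphere:
F = cos^2(theta/2)
theta = 19*pi/30 = 1.9897
theta/2 = 0.9948
cos(theta/2) = 0.5446
F = 0.2966

0.2966


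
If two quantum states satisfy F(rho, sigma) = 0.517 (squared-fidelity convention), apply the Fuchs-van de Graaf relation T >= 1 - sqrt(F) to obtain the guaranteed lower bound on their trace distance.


Fuchs-van de Graaf (squared-fidelity convention): 1 - sqrt(F) <= T <= sqrt(1 - F).
Lower bound: T >= 1 - sqrt(F)
sqrt(F) = sqrt(0.517) = 0.7190
T >= 1 - 0.7190
T >= 0.2810

0.2810


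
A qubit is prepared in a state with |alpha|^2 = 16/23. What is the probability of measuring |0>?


|alpha|^2 = 16/23 = 0.6957
|beta|^2 = 1 - 16/23 = 7/23 = 0.3043
P(|0>) = |alpha|^2 = 0.6957

0.6957


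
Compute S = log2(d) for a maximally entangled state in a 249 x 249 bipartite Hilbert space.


For a maximally entangled state in d x d:
S = log2(d) = log2(249)
= 7.9600

7.9600


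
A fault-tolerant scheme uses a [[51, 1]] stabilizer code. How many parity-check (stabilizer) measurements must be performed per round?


For an [[n,k]] stabilizer code:
Number of stabilizer generators = n - k
= 51 - 1
= 50

50


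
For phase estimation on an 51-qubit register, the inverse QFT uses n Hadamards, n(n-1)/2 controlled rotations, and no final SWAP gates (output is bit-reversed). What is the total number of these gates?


Hadamard gates: 51
Controlled rotations: n*(n-1)/2 = 51*50/2 = 1275
SWAP gates: 0 (omitted)
Total = 51 + 1275
= 1326

1326


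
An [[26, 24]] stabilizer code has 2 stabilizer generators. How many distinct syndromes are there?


Each stabilizer generator gives a binary (+1 or -1) measurement outcome.
With 2 independent generators:
Total syndromes = 2^2
= 4

4


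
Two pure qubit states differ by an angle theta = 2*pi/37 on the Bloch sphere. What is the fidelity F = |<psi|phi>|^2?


For states separated by angle theta on Bloch sphere:
F = cos^2(theta/2)
theta = 2*pi/37 = 0.1698
theta/2 = 0.0849
cos(theta/2) = 0.9964
F = 0.9928

0.9928


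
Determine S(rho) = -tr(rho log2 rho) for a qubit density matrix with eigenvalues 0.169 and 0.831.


S = -p*log2(p) - (1-p)*log2(1-p)
p = 0.1690, 1-p = 0.8310
= -0.1690 * log2(0.1690) - 0.8310 * log2(0.8310)
= -(-0.4335) - (-0.2219)
= 0.6554

0.6554


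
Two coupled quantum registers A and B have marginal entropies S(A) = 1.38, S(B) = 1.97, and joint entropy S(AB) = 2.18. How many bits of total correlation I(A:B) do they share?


I(A:B) = S(A) + S(B) - S(AB)
= 1.38 + 1.97 - 2.18
= 1.1700

1.1700


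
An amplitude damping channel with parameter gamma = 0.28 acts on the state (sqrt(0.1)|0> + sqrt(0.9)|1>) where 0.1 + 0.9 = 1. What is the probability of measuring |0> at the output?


For amplitude damping with parameter gamma on state sqrt(a)|0> + sqrt(b)|1>:
alpha^2 = 0.1, beta^2 = 0.9
P(|0>) = alpha^2 + gamma * beta^2
= 0.1 + 0.28 * 0.9
= 0.1 + 0.2520
= 0.3520

0.3520


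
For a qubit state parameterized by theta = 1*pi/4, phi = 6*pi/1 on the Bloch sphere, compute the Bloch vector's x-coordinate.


theta = 0.7854, phi = 18.8496
r_x = sin(theta)*cos(phi) = 0.7071 * 1.0000
r_x = 0.7071

0.7071


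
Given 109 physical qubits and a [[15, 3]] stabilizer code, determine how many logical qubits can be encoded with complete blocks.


Each code block uses 15 physical qubits for 3 logical qubit(s).
Number of complete blocks = floor(109 / 15) = 7
Logical qubits = 7 * 3
= 21

21


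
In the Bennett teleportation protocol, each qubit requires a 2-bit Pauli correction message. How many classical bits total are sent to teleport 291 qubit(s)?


Quantum teleportation requires 2 classical bits per qubit teleported.
291 qubit(s) -> 2 * 291 = 582 classical bits

582


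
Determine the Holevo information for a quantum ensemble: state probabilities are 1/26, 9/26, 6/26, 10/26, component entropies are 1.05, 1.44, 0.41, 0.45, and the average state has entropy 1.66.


chi = S(rho) - sum_i p_i * S(rho_i)
Weighted entropy = 1/26 * 1.05 + 9/26 * 1.44 + 6/26 * 0.41 + 10/26 * 0.45
= 0.8065
chi = 1.66 - 0.8065
= 0.8535

0.8535


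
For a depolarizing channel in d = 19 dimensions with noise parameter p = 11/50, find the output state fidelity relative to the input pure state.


F = (1-p) + p/d
= (1 - 0.2200) + 0.2200/19
= 0.7800 + 0.0116
= 0.7916

0.7916


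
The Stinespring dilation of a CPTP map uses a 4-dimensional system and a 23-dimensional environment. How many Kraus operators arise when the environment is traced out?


Tracing out the environment in an orthonormal basis {|i>_E} gives Kraus operators K_i = <i|_E U |0>_E.
Number of Kraus operators = dim(H_env) = d_env
= 23

23


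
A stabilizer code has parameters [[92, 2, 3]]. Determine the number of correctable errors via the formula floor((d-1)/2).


Code parameters: [[92, 2, 3]], distance d = 3.
Number of correctable errors = floor((d-1)/2)
= floor((3 - 1)/2)
= floor(2/2)
= 1

1


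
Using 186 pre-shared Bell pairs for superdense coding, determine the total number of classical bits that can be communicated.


Superdense coding allows 2 classical bits per shared entangled pair.
186 pair(s) -> 2 * 186 = 372 classical bits

372


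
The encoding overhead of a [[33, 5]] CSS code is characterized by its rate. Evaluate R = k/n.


Code rate R = k/n
= 5/33
= 0.1515

0.1515


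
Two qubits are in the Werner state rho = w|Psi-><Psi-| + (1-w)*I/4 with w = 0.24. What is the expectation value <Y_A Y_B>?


|Psi-> = (|01> - |10>)/sqrt(2)
For the pure Bell state, <Y_A Y_B> = -1 (Bell-state Pauli correlator).
The maximally-mixed part I/4 has tr(I/4 * P tensor P) = 0 for any traceless Pauli P.
So <Y_A Y_B>_rho = w * (-1) + (1 - w) * 0
= 0.24 * (-1)
= -0.2400

-0.2400
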